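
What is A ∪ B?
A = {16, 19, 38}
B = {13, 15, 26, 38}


Set A = {16, 19, 38}
Set B = {13, 15, 26, 38}
A ∪ B includes all elements in either set.
Elements from A: {16, 19, 38}
Elements from B not already included: {13, 15, 26}
A ∪ B = {13, 15, 16, 19, 26, 38}

{13, 15, 16, 19, 26, 38}


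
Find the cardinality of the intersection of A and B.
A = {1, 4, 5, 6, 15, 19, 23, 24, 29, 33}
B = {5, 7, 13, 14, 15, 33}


Set A = {1, 4, 5, 6, 15, 19, 23, 24, 29, 33}
Set B = {5, 7, 13, 14, 15, 33}
A ∩ B = {5, 15, 33}
|A ∩ B| = 3

3


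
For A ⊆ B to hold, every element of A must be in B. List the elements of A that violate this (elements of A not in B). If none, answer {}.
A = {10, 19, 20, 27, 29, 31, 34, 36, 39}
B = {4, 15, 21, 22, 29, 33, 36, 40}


Set A = {10, 19, 20, 27, 29, 31, 34, 36, 39}
Set B = {4, 15, 21, 22, 29, 33, 36, 40}
Check each element of A against B:
10 ∉ B (include), 19 ∉ B (include), 20 ∉ B (include), 27 ∉ B (include), 29 ∈ B, 31 ∉ B (include), 34 ∉ B (include), 36 ∈ B, 39 ∉ B (include)
Elements of A not in B: {10, 19, 20, 27, 31, 34, 39}

{10, 19, 20, 27, 31, 34, 39}


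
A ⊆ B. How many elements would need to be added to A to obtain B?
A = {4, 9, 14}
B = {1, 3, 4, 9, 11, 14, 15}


Set A = {4, 9, 14}, |A| = 3
Set B = {1, 3, 4, 9, 11, 14, 15}, |B| = 7
Since A ⊆ B: B \ A = {1, 3, 11, 15}
|B| - |A| = 7 - 3 = 4

4


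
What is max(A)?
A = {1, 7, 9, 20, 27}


Set A = {1, 7, 9, 20, 27}
Elements in ascending order: 1, 7, 9, 20, 27
The largest element is 27.

27


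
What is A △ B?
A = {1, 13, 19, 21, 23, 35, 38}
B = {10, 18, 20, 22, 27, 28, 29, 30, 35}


Set A = {1, 13, 19, 21, 23, 35, 38}
Set B = {10, 18, 20, 22, 27, 28, 29, 30, 35}
A △ B = (A \ B) ∪ (B \ A)
Elements in A but not B: {1, 13, 19, 21, 23, 38}
Elements in B but not A: {10, 18, 20, 22, 27, 28, 29, 30}
A △ B = {1, 10, 13, 18, 19, 20, 21, 22, 23, 27, 28, 29, 30, 38}

{1, 10, 13, 18, 19, 20, 21, 22, 23, 27, 28, 29, 30, 38}


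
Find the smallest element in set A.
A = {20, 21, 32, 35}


Set A = {20, 21, 32, 35}
Elements in ascending order: 20, 21, 32, 35
The smallest element is 20.

20


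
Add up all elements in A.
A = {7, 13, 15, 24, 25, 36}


Set A = {7, 13, 15, 24, 25, 36}
Sum = 7 + 13 + 15 + 24 + 25 + 36 = 120

120


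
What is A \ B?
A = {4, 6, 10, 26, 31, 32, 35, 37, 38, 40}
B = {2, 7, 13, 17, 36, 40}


Set A = {4, 6, 10, 26, 31, 32, 35, 37, 38, 40}
Set B = {2, 7, 13, 17, 36, 40}
A \ B includes elements in A that are not in B.
Check each element of A:
4 (not in B, keep), 6 (not in B, keep), 10 (not in B, keep), 26 (not in B, keep), 31 (not in B, keep), 32 (not in B, keep), 35 (not in B, keep), 37 (not in B, keep), 38 (not in B, keep), 40 (in B, remove)
A \ B = {4, 6, 10, 26, 31, 32, 35, 37, 38}

{4, 6, 10, 26, 31, 32, 35, 37, 38}


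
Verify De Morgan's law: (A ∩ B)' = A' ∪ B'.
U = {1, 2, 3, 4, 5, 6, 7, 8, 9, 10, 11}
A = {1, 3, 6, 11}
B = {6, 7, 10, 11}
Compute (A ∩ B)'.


U = {1, 2, 3, 4, 5, 6, 7, 8, 9, 10, 11}
A = {1, 3, 6, 11}, B = {6, 7, 10, 11}
A ∩ B = {6, 11}
(A ∩ B)' = U \ (A ∩ B) = {1, 2, 3, 4, 5, 7, 8, 9, 10}
Verification via A' ∪ B': A' = {2, 4, 5, 7, 8, 9, 10}, B' = {1, 2, 3, 4, 5, 8, 9}
A' ∪ B' = {1, 2, 3, 4, 5, 7, 8, 9, 10} ✓

{1, 2, 3, 4, 5, 7, 8, 9, 10}


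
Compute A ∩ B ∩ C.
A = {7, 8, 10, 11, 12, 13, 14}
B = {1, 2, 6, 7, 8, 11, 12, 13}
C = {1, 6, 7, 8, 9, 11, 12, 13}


Set A = {7, 8, 10, 11, 12, 13, 14}
Set B = {1, 2, 6, 7, 8, 11, 12, 13}
Set C = {1, 6, 7, 8, 9, 11, 12, 13}
First, A ∩ B = {7, 8, 11, 12, 13}
Then, (A ∩ B) ∩ C = {7, 8, 11, 12, 13}

{7, 8, 11, 12, 13}


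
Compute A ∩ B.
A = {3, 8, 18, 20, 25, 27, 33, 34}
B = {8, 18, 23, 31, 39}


Set A = {3, 8, 18, 20, 25, 27, 33, 34}
Set B = {8, 18, 23, 31, 39}
A ∩ B includes only elements in both sets.
Check each element of A against B:
3 ✗, 8 ✓, 18 ✓, 20 ✗, 25 ✗, 27 ✗, 33 ✗, 34 ✗
A ∩ B = {8, 18}

{8, 18}


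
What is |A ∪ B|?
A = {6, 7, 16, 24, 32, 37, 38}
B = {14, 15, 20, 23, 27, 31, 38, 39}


Set A = {6, 7, 16, 24, 32, 37, 38}, |A| = 7
Set B = {14, 15, 20, 23, 27, 31, 38, 39}, |B| = 8
A ∩ B = {38}, |A ∩ B| = 1
|A ∪ B| = |A| + |B| - |A ∩ B| = 7 + 8 - 1 = 14

14


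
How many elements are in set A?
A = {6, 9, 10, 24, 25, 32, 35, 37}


Set A = {6, 9, 10, 24, 25, 32, 35, 37}
Listing elements: 6, 9, 10, 24, 25, 32, 35, 37
Counting: 8 elements
|A| = 8

8


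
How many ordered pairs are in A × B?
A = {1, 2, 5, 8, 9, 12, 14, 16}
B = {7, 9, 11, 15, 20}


Set A = {1, 2, 5, 8, 9, 12, 14, 16} has 8 elements.
Set B = {7, 9, 11, 15, 20} has 5 elements.
|A × B| = |A| × |B| = 8 × 5 = 40

40


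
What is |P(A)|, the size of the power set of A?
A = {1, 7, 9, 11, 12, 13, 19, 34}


Set A = {1, 7, 9, 11, 12, 13, 19, 34}
|A| = 8
The power set P(A) contains all subsets of A.
|P(A)| = 2^|A| = 2^8 = 256

256


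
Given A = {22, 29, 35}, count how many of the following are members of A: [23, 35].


Set A = {22, 29, 35}
Candidates: [23, 35]
Check each candidate:
23 ∉ A, 35 ∈ A
Count of candidates in A: 1

1


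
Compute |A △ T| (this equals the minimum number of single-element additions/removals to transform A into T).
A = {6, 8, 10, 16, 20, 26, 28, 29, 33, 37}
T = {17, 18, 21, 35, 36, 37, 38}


Set A = {6, 8, 10, 16, 20, 26, 28, 29, 33, 37}
Set T = {17, 18, 21, 35, 36, 37, 38}
Elements to remove from A (in A, not in T): {6, 8, 10, 16, 20, 26, 28, 29, 33} → 9 removals
Elements to add to A (in T, not in A): {17, 18, 21, 35, 36, 38} → 6 additions
Total edits = 9 + 6 = 15

15


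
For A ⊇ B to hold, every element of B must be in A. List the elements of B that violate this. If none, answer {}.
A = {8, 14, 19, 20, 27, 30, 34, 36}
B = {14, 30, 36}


Set A = {8, 14, 19, 20, 27, 30, 34, 36}
Set B = {14, 30, 36}
Check each element of B against A:
14 ∈ A, 30 ∈ A, 36 ∈ A
Elements of B not in A: {}

{}


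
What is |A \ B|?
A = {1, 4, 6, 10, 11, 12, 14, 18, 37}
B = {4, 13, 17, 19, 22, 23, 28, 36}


Set A = {1, 4, 6, 10, 11, 12, 14, 18, 37}
Set B = {4, 13, 17, 19, 22, 23, 28, 36}
A \ B = {1, 6, 10, 11, 12, 14, 18, 37}
|A \ B| = 8

8


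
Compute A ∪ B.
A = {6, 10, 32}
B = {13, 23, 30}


Set A = {6, 10, 32}
Set B = {13, 23, 30}
A ∪ B includes all elements in either set.
Elements from A: {6, 10, 32}
Elements from B not already included: {13, 23, 30}
A ∪ B = {6, 10, 13, 23, 30, 32}

{6, 10, 13, 23, 30, 32}


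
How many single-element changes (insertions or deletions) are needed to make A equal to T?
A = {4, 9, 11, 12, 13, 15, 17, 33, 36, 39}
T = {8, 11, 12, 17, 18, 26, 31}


Set A = {4, 9, 11, 12, 13, 15, 17, 33, 36, 39}
Set T = {8, 11, 12, 17, 18, 26, 31}
Elements to remove from A (in A, not in T): {4, 9, 13, 15, 33, 36, 39} → 7 removals
Elements to add to A (in T, not in A): {8, 18, 26, 31} → 4 additions
Total edits = 7 + 4 = 11

11


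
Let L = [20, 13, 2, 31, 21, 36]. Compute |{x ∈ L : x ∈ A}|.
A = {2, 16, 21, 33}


Set A = {2, 16, 21, 33}
Candidates: [20, 13, 2, 31, 21, 36]
Check each candidate:
20 ∉ A, 13 ∉ A, 2 ∈ A, 31 ∉ A, 21 ∈ A, 36 ∉ A
Count of candidates in A: 2

2


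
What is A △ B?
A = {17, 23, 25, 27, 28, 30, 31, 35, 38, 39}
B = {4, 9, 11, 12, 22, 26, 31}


Set A = {17, 23, 25, 27, 28, 30, 31, 35, 38, 39}
Set B = {4, 9, 11, 12, 22, 26, 31}
A △ B = (A \ B) ∪ (B \ A)
Elements in A but not B: {17, 23, 25, 27, 28, 30, 35, 38, 39}
Elements in B but not A: {4, 9, 11, 12, 22, 26}
A △ B = {4, 9, 11, 12, 17, 22, 23, 25, 26, 27, 28, 30, 35, 38, 39}

{4, 9, 11, 12, 17, 22, 23, 25, 26, 27, 28, 30, 35, 38, 39}


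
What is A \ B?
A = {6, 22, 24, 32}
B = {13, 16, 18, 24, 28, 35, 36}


Set A = {6, 22, 24, 32}
Set B = {13, 16, 18, 24, 28, 35, 36}
A \ B includes elements in A that are not in B.
Check each element of A:
6 (not in B, keep), 22 (not in B, keep), 24 (in B, remove), 32 (not in B, keep)
A \ B = {6, 22, 32}

{6, 22, 32}


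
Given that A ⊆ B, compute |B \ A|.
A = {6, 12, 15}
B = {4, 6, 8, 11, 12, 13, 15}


Set A = {6, 12, 15}, |A| = 3
Set B = {4, 6, 8, 11, 12, 13, 15}, |B| = 7
Since A ⊆ B: B \ A = {4, 8, 11, 13}
|B| - |A| = 7 - 3 = 4

4


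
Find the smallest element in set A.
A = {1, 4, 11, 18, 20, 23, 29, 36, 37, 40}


Set A = {1, 4, 11, 18, 20, 23, 29, 36, 37, 40}
Elements in ascending order: 1, 4, 11, 18, 20, 23, 29, 36, 37, 40
The smallest element is 1.

1


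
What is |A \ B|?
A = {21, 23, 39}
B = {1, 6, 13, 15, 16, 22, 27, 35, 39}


Set A = {21, 23, 39}
Set B = {1, 6, 13, 15, 16, 22, 27, 35, 39}
A \ B = {21, 23}
|A \ B| = 2

2


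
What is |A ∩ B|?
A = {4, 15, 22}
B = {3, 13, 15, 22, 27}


Set A = {4, 15, 22}
Set B = {3, 13, 15, 22, 27}
A ∩ B = {15, 22}
|A ∩ B| = 2

2


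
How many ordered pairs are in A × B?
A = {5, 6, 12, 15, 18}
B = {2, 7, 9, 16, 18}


Set A = {5, 6, 12, 15, 18} has 5 elements.
Set B = {2, 7, 9, 16, 18} has 5 elements.
|A × B| = |A| × |B| = 5 × 5 = 25

25


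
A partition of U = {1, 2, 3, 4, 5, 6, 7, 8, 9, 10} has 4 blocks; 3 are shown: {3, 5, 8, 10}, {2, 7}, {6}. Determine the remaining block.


U = {1, 2, 3, 4, 5, 6, 7, 8, 9, 10}
Shown blocks: {3, 5, 8, 10}, {2, 7}, {6}
A partition's blocks are pairwise disjoint and cover U, so the missing block = U \ (union of shown blocks).
Union of shown blocks: {2, 3, 5, 6, 7, 8, 10}
Missing block = U \ (union) = {1, 4, 9}

{1, 4, 9}


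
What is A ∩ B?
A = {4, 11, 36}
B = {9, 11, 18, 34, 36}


Set A = {4, 11, 36}
Set B = {9, 11, 18, 34, 36}
A ∩ B includes only elements in both sets.
Check each element of A against B:
4 ✗, 11 ✓, 36 ✓
A ∩ B = {11, 36}

{11, 36}


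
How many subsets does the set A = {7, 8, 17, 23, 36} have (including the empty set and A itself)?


Set A = {7, 8, 17, 23, 36}
|A| = 5
The power set P(A) contains all subsets of A.
|P(A)| = 2^|A| = 2^5 = 32

32


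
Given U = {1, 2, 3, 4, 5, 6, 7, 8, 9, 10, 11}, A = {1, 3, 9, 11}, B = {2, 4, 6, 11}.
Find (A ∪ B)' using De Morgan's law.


U = {1, 2, 3, 4, 5, 6, 7, 8, 9, 10, 11}
A = {1, 3, 9, 11}, B = {2, 4, 6, 11}
A ∪ B = {1, 2, 3, 4, 6, 9, 11}
(A ∪ B)' = U \ (A ∪ B) = {5, 7, 8, 10}
Verification via A' ∩ B': A' = {2, 4, 5, 6, 7, 8, 10}, B' = {1, 3, 5, 7, 8, 9, 10}
A' ∩ B' = {5, 7, 8, 10} ✓

{5, 7, 8, 10}


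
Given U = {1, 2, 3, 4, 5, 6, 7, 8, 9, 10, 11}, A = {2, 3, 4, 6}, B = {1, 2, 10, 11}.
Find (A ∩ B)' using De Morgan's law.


U = {1, 2, 3, 4, 5, 6, 7, 8, 9, 10, 11}
A = {2, 3, 4, 6}, B = {1, 2, 10, 11}
A ∩ B = {2}
(A ∩ B)' = U \ (A ∩ B) = {1, 3, 4, 5, 6, 7, 8, 9, 10, 11}
Verification via A' ∪ B': A' = {1, 5, 7, 8, 9, 10, 11}, B' = {3, 4, 5, 6, 7, 8, 9}
A' ∪ B' = {1, 3, 4, 5, 6, 7, 8, 9, 10, 11} ✓

{1, 3, 4, 5, 6, 7, 8, 9, 10, 11}


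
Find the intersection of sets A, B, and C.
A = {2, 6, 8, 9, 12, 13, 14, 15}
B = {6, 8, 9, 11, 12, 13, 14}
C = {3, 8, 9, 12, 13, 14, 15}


Set A = {2, 6, 8, 9, 12, 13, 14, 15}
Set B = {6, 8, 9, 11, 12, 13, 14}
Set C = {3, 8, 9, 12, 13, 14, 15}
First, A ∩ B = {6, 8, 9, 12, 13, 14}
Then, (A ∩ B) ∩ C = {8, 9, 12, 13, 14}

{8, 9, 12, 13, 14}


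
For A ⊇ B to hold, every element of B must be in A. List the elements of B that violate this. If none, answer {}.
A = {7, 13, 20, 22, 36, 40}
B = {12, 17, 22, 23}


Set A = {7, 13, 20, 22, 36, 40}
Set B = {12, 17, 22, 23}
Check each element of B against A:
12 ∉ A (include), 17 ∉ A (include), 22 ∈ A, 23 ∉ A (include)
Elements of B not in A: {12, 17, 23}

{12, 17, 23}


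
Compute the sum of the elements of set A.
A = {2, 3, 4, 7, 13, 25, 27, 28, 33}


Set A = {2, 3, 4, 7, 13, 25, 27, 28, 33}
Sum = 2 + 3 + 4 + 7 + 13 + 25 + 27 + 28 + 33 = 142

142


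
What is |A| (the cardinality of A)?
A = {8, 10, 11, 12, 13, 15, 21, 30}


Set A = {8, 10, 11, 12, 13, 15, 21, 30}
Listing elements: 8, 10, 11, 12, 13, 15, 21, 30
Counting: 8 elements
|A| = 8

8


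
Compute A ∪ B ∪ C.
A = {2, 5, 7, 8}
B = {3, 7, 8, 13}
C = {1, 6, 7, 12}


Set A = {2, 5, 7, 8}
Set B = {3, 7, 8, 13}
Set C = {1, 6, 7, 12}
First, A ∪ B = {2, 3, 5, 7, 8, 13}
Then, (A ∪ B) ∪ C = {1, 2, 3, 5, 6, 7, 8, 12, 13}

{1, 2, 3, 5, 6, 7, 8, 12, 13}


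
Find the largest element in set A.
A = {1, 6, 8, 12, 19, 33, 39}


Set A = {1, 6, 8, 12, 19, 33, 39}
Elements in ascending order: 1, 6, 8, 12, 19, 33, 39
The largest element is 39.

39


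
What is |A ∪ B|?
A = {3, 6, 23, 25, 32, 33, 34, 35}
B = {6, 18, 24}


Set A = {3, 6, 23, 25, 32, 33, 34, 35}, |A| = 8
Set B = {6, 18, 24}, |B| = 3
A ∩ B = {6}, |A ∩ B| = 1
|A ∪ B| = |A| + |B| - |A ∩ B| = 8 + 3 - 1 = 10

10


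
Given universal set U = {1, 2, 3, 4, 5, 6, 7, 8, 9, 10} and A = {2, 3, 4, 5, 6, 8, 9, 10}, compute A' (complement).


Universal set U = {1, 2, 3, 4, 5, 6, 7, 8, 9, 10}
Set A = {2, 3, 4, 5, 6, 8, 9, 10}
A' = U \ A = elements in U but not in A
Checking each element of U:
1 (not in A, include), 2 (in A, exclude), 3 (in A, exclude), 4 (in A, exclude), 5 (in A, exclude), 6 (in A, exclude), 7 (not in A, include), 8 (in A, exclude), 9 (in A, exclude), 10 (in A, exclude)
A' = {1, 7}

{1, 7}


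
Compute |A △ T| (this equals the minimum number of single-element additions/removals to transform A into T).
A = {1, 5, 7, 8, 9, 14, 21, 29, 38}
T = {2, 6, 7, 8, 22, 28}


Set A = {1, 5, 7, 8, 9, 14, 21, 29, 38}
Set T = {2, 6, 7, 8, 22, 28}
Elements to remove from A (in A, not in T): {1, 5, 9, 14, 21, 29, 38} → 7 removals
Elements to add to A (in T, not in A): {2, 6, 22, 28} → 4 additions
Total edits = 7 + 4 = 11

11


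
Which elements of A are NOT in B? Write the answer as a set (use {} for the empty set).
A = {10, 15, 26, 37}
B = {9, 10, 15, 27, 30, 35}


Set A = {10, 15, 26, 37}
Set B = {9, 10, 15, 27, 30, 35}
Check each element of A against B:
10 ∈ B, 15 ∈ B, 26 ∉ B (include), 37 ∉ B (include)
Elements of A not in B: {26, 37}

{26, 37}


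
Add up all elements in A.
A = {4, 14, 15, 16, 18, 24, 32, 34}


Set A = {4, 14, 15, 16, 18, 24, 32, 34}
Sum = 4 + 14 + 15 + 16 + 18 + 24 + 32 + 34 = 157

157


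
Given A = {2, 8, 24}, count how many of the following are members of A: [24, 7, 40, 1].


Set A = {2, 8, 24}
Candidates: [24, 7, 40, 1]
Check each candidate:
24 ∈ A, 7 ∉ A, 40 ∉ A, 1 ∉ A
Count of candidates in A: 1

1


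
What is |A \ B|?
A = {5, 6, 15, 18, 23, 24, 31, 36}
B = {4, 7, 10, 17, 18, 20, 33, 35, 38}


Set A = {5, 6, 15, 18, 23, 24, 31, 36}
Set B = {4, 7, 10, 17, 18, 20, 33, 35, 38}
A \ B = {5, 6, 15, 23, 24, 31, 36}
|A \ B| = 7

7


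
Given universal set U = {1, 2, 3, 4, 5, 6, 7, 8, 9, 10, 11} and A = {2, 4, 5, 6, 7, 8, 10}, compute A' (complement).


Universal set U = {1, 2, 3, 4, 5, 6, 7, 8, 9, 10, 11}
Set A = {2, 4, 5, 6, 7, 8, 10}
A' = U \ A = elements in U but not in A
Checking each element of U:
1 (not in A, include), 2 (in A, exclude), 3 (not in A, include), 4 (in A, exclude), 5 (in A, exclude), 6 (in A, exclude), 7 (in A, exclude), 8 (in A, exclude), 9 (not in A, include), 10 (in A, exclude), 11 (not in A, include)
A' = {1, 3, 9, 11}

{1, 3, 9, 11}


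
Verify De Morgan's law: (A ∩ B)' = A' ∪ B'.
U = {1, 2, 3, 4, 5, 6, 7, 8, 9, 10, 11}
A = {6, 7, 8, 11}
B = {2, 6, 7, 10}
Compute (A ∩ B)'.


U = {1, 2, 3, 4, 5, 6, 7, 8, 9, 10, 11}
A = {6, 7, 8, 11}, B = {2, 6, 7, 10}
A ∩ B = {6, 7}
(A ∩ B)' = U \ (A ∩ B) = {1, 2, 3, 4, 5, 8, 9, 10, 11}
Verification via A' ∪ B': A' = {1, 2, 3, 4, 5, 9, 10}, B' = {1, 3, 4, 5, 8, 9, 11}
A' ∪ B' = {1, 2, 3, 4, 5, 8, 9, 10, 11} ✓

{1, 2, 3, 4, 5, 8, 9, 10, 11}


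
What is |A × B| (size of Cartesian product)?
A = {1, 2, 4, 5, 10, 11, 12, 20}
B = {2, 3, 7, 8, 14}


Set A = {1, 2, 4, 5, 10, 11, 12, 20} has 8 elements.
Set B = {2, 3, 7, 8, 14} has 5 elements.
|A × B| = |A| × |B| = 8 × 5 = 40

40


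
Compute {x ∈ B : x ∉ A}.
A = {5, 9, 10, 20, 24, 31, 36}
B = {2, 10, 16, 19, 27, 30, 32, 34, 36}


Set A = {5, 9, 10, 20, 24, 31, 36}
Set B = {2, 10, 16, 19, 27, 30, 32, 34, 36}
Check each element of B against A:
2 ∉ A (include), 10 ∈ A, 16 ∉ A (include), 19 ∉ A (include), 27 ∉ A (include), 30 ∉ A (include), 32 ∉ A (include), 34 ∉ A (include), 36 ∈ A
Elements of B not in A: {2, 16, 19, 27, 30, 32, 34}

{2, 16, 19, 27, 30, 32, 34}


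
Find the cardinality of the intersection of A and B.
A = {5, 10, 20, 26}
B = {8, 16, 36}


Set A = {5, 10, 20, 26}
Set B = {8, 16, 36}
A ∩ B = {}
|A ∩ B| = 0

0


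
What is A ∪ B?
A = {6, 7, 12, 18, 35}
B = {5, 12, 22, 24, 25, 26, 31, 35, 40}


Set A = {6, 7, 12, 18, 35}
Set B = {5, 12, 22, 24, 25, 26, 31, 35, 40}
A ∪ B includes all elements in either set.
Elements from A: {6, 7, 12, 18, 35}
Elements from B not already included: {5, 22, 24, 25, 26, 31, 40}
A ∪ B = {5, 6, 7, 12, 18, 22, 24, 25, 26, 31, 35, 40}

{5, 6, 7, 12, 18, 22, 24, 25, 26, 31, 35, 40}


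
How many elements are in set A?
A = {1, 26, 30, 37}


Set A = {1, 26, 30, 37}
Listing elements: 1, 26, 30, 37
Counting: 4 elements
|A| = 4

4


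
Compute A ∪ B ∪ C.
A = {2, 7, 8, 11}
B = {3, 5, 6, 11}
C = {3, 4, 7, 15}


Set A = {2, 7, 8, 11}
Set B = {3, 5, 6, 11}
Set C = {3, 4, 7, 15}
First, A ∪ B = {2, 3, 5, 6, 7, 8, 11}
Then, (A ∪ B) ∪ C = {2, 3, 4, 5, 6, 7, 8, 11, 15}

{2, 3, 4, 5, 6, 7, 8, 11, 15}


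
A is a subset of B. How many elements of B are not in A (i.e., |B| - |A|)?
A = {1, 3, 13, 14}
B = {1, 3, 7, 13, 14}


Set A = {1, 3, 13, 14}, |A| = 4
Set B = {1, 3, 7, 13, 14}, |B| = 5
Since A ⊆ B: B \ A = {7}
|B| - |A| = 5 - 4 = 1

1


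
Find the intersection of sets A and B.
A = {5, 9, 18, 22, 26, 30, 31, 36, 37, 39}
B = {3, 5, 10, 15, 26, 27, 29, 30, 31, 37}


Set A = {5, 9, 18, 22, 26, 30, 31, 36, 37, 39}
Set B = {3, 5, 10, 15, 26, 27, 29, 30, 31, 37}
A ∩ B includes only elements in both sets.
Check each element of A against B:
5 ✓, 9 ✗, 18 ✗, 22 ✗, 26 ✓, 30 ✓, 31 ✓, 36 ✗, 37 ✓, 39 ✗
A ∩ B = {5, 26, 30, 31, 37}

{5, 26, 30, 31, 37}


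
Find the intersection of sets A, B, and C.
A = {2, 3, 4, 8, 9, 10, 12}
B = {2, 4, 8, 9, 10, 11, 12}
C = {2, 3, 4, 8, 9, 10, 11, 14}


Set A = {2, 3, 4, 8, 9, 10, 12}
Set B = {2, 4, 8, 9, 10, 11, 12}
Set C = {2, 3, 4, 8, 9, 10, 11, 14}
First, A ∩ B = {2, 4, 8, 9, 10, 12}
Then, (A ∩ B) ∩ C = {2, 4, 8, 9, 10}

{2, 4, 8, 9, 10}


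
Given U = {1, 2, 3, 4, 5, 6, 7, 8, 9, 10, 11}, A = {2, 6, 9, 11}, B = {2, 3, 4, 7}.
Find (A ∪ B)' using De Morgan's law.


U = {1, 2, 3, 4, 5, 6, 7, 8, 9, 10, 11}
A = {2, 6, 9, 11}, B = {2, 3, 4, 7}
A ∪ B = {2, 3, 4, 6, 7, 9, 11}
(A ∪ B)' = U \ (A ∪ B) = {1, 5, 8, 10}
Verification via A' ∩ B': A' = {1, 3, 4, 5, 7, 8, 10}, B' = {1, 5, 6, 8, 9, 10, 11}
A' ∩ B' = {1, 5, 8, 10} ✓

{1, 5, 8, 10}


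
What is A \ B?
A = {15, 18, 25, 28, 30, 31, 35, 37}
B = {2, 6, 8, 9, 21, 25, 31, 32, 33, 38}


Set A = {15, 18, 25, 28, 30, 31, 35, 37}
Set B = {2, 6, 8, 9, 21, 25, 31, 32, 33, 38}
A \ B includes elements in A that are not in B.
Check each element of A:
15 (not in B, keep), 18 (not in B, keep), 25 (in B, remove), 28 (not in B, keep), 30 (not in B, keep), 31 (in B, remove), 35 (not in B, keep), 37 (not in B, keep)
A \ B = {15, 18, 28, 30, 35, 37}

{15, 18, 28, 30, 35, 37}


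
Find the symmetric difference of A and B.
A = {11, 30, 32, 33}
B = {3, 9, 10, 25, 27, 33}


Set A = {11, 30, 32, 33}
Set B = {3, 9, 10, 25, 27, 33}
A △ B = (A \ B) ∪ (B \ A)
Elements in A but not B: {11, 30, 32}
Elements in B but not A: {3, 9, 10, 25, 27}
A △ B = {3, 9, 10, 11, 25, 27, 30, 32}

{3, 9, 10, 11, 25, 27, 30, 32}


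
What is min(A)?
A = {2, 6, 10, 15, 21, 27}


Set A = {2, 6, 10, 15, 21, 27}
Elements in ascending order: 2, 6, 10, 15, 21, 27
The smallest element is 2.

2


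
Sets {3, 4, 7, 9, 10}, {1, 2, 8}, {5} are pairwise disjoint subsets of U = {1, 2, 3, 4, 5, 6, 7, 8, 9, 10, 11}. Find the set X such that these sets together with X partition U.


U = {1, 2, 3, 4, 5, 6, 7, 8, 9, 10, 11}
Shown blocks: {3, 4, 7, 9, 10}, {1, 2, 8}, {5}
A partition's blocks are pairwise disjoint and cover U, so the missing block = U \ (union of shown blocks).
Union of shown blocks: {1, 2, 3, 4, 5, 7, 8, 9, 10}
Missing block = U \ (union) = {6, 11}

{6, 11}


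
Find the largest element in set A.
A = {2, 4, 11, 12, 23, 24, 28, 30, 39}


Set A = {2, 4, 11, 12, 23, 24, 28, 30, 39}
Elements in ascending order: 2, 4, 11, 12, 23, 24, 28, 30, 39
The largest element is 39.

39


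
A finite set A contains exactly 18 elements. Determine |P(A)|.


The set has 18 elements.
The power set contains all possible subsets.
|P(A)| = 2^|A| = 2^18 = 262144

262144


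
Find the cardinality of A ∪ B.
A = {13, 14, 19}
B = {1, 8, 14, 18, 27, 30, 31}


Set A = {13, 14, 19}, |A| = 3
Set B = {1, 8, 14, 18, 27, 30, 31}, |B| = 7
A ∩ B = {14}, |A ∩ B| = 1
|A ∪ B| = |A| + |B| - |A ∩ B| = 3 + 7 - 1 = 9

9


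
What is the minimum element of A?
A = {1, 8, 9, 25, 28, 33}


Set A = {1, 8, 9, 25, 28, 33}
Elements in ascending order: 1, 8, 9, 25, 28, 33
The smallest element is 1.

1


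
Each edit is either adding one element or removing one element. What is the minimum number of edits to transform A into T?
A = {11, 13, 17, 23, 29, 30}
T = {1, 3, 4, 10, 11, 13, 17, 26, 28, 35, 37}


Set A = {11, 13, 17, 23, 29, 30}
Set T = {1, 3, 4, 10, 11, 13, 17, 26, 28, 35, 37}
Elements to remove from A (in A, not in T): {23, 29, 30} → 3 removals
Elements to add to A (in T, not in A): {1, 3, 4, 10, 26, 28, 35, 37} → 8 additions
Total edits = 3 + 8 = 11

11


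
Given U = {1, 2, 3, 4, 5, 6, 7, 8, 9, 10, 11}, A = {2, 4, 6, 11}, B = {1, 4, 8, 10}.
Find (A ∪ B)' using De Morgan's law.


U = {1, 2, 3, 4, 5, 6, 7, 8, 9, 10, 11}
A = {2, 4, 6, 11}, B = {1, 4, 8, 10}
A ∪ B = {1, 2, 4, 6, 8, 10, 11}
(A ∪ B)' = U \ (A ∪ B) = {3, 5, 7, 9}
Verification via A' ∩ B': A' = {1, 3, 5, 7, 8, 9, 10}, B' = {2, 3, 5, 6, 7, 9, 11}
A' ∩ B' = {3, 5, 7, 9} ✓

{3, 5, 7, 9}


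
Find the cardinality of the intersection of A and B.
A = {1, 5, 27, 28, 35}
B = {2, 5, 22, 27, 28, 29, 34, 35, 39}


Set A = {1, 5, 27, 28, 35}
Set B = {2, 5, 22, 27, 28, 29, 34, 35, 39}
A ∩ B = {5, 27, 28, 35}
|A ∩ B| = 4

4


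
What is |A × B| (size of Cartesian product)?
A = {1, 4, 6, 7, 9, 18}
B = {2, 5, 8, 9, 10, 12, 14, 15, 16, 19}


Set A = {1, 4, 6, 7, 9, 18} has 6 elements.
Set B = {2, 5, 8, 9, 10, 12, 14, 15, 16, 19} has 10 elements.
|A × B| = |A| × |B| = 6 × 10 = 60

60


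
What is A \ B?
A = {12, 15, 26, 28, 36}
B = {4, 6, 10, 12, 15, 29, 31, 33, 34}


Set A = {12, 15, 26, 28, 36}
Set B = {4, 6, 10, 12, 15, 29, 31, 33, 34}
A \ B includes elements in A that are not in B.
Check each element of A:
12 (in B, remove), 15 (in B, remove), 26 (not in B, keep), 28 (not in B, keep), 36 (not in B, keep)
A \ B = {26, 28, 36}

{26, 28, 36}


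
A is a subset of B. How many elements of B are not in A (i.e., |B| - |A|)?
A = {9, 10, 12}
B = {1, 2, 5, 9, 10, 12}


Set A = {9, 10, 12}, |A| = 3
Set B = {1, 2, 5, 9, 10, 12}, |B| = 6
Since A ⊆ B: B \ A = {1, 2, 5}
|B| - |A| = 6 - 3 = 3

3


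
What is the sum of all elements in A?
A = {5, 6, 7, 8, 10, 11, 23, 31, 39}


Set A = {5, 6, 7, 8, 10, 11, 23, 31, 39}
Sum = 5 + 6 + 7 + 8 + 10 + 11 + 23 + 31 + 39 = 140

140


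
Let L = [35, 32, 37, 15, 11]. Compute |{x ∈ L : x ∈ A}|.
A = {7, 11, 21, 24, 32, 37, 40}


Set A = {7, 11, 21, 24, 32, 37, 40}
Candidates: [35, 32, 37, 15, 11]
Check each candidate:
35 ∉ A, 32 ∈ A, 37 ∈ A, 15 ∉ A, 11 ∈ A
Count of candidates in A: 3

3


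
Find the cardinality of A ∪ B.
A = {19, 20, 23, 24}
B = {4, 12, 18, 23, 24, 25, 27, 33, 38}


Set A = {19, 20, 23, 24}, |A| = 4
Set B = {4, 12, 18, 23, 24, 25, 27, 33, 38}, |B| = 9
A ∩ B = {23, 24}, |A ∩ B| = 2
|A ∪ B| = |A| + |B| - |A ∩ B| = 4 + 9 - 2 = 11

11


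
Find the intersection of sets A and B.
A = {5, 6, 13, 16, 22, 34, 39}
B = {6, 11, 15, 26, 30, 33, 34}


Set A = {5, 6, 13, 16, 22, 34, 39}
Set B = {6, 11, 15, 26, 30, 33, 34}
A ∩ B includes only elements in both sets.
Check each element of A against B:
5 ✗, 6 ✓, 13 ✗, 16 ✗, 22 ✗, 34 ✓, 39 ✗
A ∩ B = {6, 34}

{6, 34}


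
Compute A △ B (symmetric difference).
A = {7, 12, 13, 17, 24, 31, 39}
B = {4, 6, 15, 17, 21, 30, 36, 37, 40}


Set A = {7, 12, 13, 17, 24, 31, 39}
Set B = {4, 6, 15, 17, 21, 30, 36, 37, 40}
A △ B = (A \ B) ∪ (B \ A)
Elements in A but not B: {7, 12, 13, 24, 31, 39}
Elements in B but not A: {4, 6, 15, 21, 30, 36, 37, 40}
A △ B = {4, 6, 7, 12, 13, 15, 21, 24, 30, 31, 36, 37, 39, 40}

{4, 6, 7, 12, 13, 15, 21, 24, 30, 31, 36, 37, 39, 40}


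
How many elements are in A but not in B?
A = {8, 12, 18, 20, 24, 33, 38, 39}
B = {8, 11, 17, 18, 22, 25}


Set A = {8, 12, 18, 20, 24, 33, 38, 39}
Set B = {8, 11, 17, 18, 22, 25}
A \ B = {12, 20, 24, 33, 38, 39}
|A \ B| = 6

6


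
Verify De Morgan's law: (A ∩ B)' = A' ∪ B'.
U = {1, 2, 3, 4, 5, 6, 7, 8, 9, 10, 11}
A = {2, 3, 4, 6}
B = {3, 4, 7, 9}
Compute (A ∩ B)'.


U = {1, 2, 3, 4, 5, 6, 7, 8, 9, 10, 11}
A = {2, 3, 4, 6}, B = {3, 4, 7, 9}
A ∩ B = {3, 4}
(A ∩ B)' = U \ (A ∩ B) = {1, 2, 5, 6, 7, 8, 9, 10, 11}
Verification via A' ∪ B': A' = {1, 5, 7, 8, 9, 10, 11}, B' = {1, 2, 5, 6, 8, 10, 11}
A' ∪ B' = {1, 2, 5, 6, 7, 8, 9, 10, 11} ✓

{1, 2, 5, 6, 7, 8, 9, 10, 11}


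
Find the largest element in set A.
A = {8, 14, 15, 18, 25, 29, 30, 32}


Set A = {8, 14, 15, 18, 25, 29, 30, 32}
Elements in ascending order: 8, 14, 15, 18, 25, 29, 30, 32
The largest element is 32.

32


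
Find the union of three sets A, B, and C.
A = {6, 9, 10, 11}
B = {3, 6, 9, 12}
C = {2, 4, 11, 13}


Set A = {6, 9, 10, 11}
Set B = {3, 6, 9, 12}
Set C = {2, 4, 11, 13}
First, A ∪ B = {3, 6, 9, 10, 11, 12}
Then, (A ∪ B) ∪ C = {2, 3, 4, 6, 9, 10, 11, 12, 13}

{2, 3, 4, 6, 9, 10, 11, 12, 13}


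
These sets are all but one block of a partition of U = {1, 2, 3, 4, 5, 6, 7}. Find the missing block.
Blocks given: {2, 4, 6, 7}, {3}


U = {1, 2, 3, 4, 5, 6, 7}
Shown blocks: {2, 4, 6, 7}, {3}
A partition's blocks are pairwise disjoint and cover U, so the missing block = U \ (union of shown blocks).
Union of shown blocks: {2, 3, 4, 6, 7}
Missing block = U \ (union) = {1, 5}

{1, 5}


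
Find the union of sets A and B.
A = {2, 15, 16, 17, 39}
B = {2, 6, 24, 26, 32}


Set A = {2, 15, 16, 17, 39}
Set B = {2, 6, 24, 26, 32}
A ∪ B includes all elements in either set.
Elements from A: {2, 15, 16, 17, 39}
Elements from B not already included: {6, 24, 26, 32}
A ∪ B = {2, 6, 15, 16, 17, 24, 26, 32, 39}

{2, 6, 15, 16, 17, 24, 26, 32, 39}


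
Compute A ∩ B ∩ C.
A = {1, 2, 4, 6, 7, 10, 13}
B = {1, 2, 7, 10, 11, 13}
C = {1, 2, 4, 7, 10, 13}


Set A = {1, 2, 4, 6, 7, 10, 13}
Set B = {1, 2, 7, 10, 11, 13}
Set C = {1, 2, 4, 7, 10, 13}
First, A ∩ B = {1, 2, 7, 10, 13}
Then, (A ∩ B) ∩ C = {1, 2, 7, 10, 13}

{1, 2, 7, 10, 13}


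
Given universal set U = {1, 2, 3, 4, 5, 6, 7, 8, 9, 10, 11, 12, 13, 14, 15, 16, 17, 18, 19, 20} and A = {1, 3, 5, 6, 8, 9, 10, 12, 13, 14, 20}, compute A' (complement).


Universal set U = {1, 2, 3, 4, 5, 6, 7, 8, 9, 10, 11, 12, 13, 14, 15, 16, 17, 18, 19, 20}
Set A = {1, 3, 5, 6, 8, 9, 10, 12, 13, 14, 20}
A' = U \ A = elements in U but not in A
Checking each element of U:
1 (in A, exclude), 2 (not in A, include), 3 (in A, exclude), 4 (not in A, include), 5 (in A, exclude), 6 (in A, exclude), 7 (not in A, include), 8 (in A, exclude), 9 (in A, exclude), 10 (in A, exclude), 11 (not in A, include), 12 (in A, exclude), 13 (in A, exclude), 14 (in A, exclude), 15 (not in A, include), 16 (not in A, include), 17 (not in A, include), 18 (not in A, include), 19 (not in A, include), 20 (in A, exclude)
A' = {2, 4, 7, 11, 15, 16, 17, 18, 19}

{2, 4, 7, 11, 15, 16, 17, 18, 19}


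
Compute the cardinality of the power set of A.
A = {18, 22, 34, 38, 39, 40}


Set A = {18, 22, 34, 38, 39, 40}
|A| = 6
The power set P(A) contains all subsets of A.
|P(A)| = 2^|A| = 2^6 = 64

64


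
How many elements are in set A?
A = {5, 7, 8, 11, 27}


Set A = {5, 7, 8, 11, 27}
Listing elements: 5, 7, 8, 11, 27
Counting: 5 elements
|A| = 5

5


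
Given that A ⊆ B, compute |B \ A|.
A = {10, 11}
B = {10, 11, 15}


Set A = {10, 11}, |A| = 2
Set B = {10, 11, 15}, |B| = 3
Since A ⊆ B: B \ A = {15}
|B| - |A| = 3 - 2 = 1

1


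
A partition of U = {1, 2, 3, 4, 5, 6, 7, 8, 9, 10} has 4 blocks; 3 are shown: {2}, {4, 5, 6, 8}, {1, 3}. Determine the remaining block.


U = {1, 2, 3, 4, 5, 6, 7, 8, 9, 10}
Shown blocks: {2}, {4, 5, 6, 8}, {1, 3}
A partition's blocks are pairwise disjoint and cover U, so the missing block = U \ (union of shown blocks).
Union of shown blocks: {1, 2, 3, 4, 5, 6, 8}
Missing block = U \ (union) = {7, 9, 10}

{7, 9, 10}


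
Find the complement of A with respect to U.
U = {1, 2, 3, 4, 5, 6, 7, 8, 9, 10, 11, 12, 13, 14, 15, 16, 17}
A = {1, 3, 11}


Universal set U = {1, 2, 3, 4, 5, 6, 7, 8, 9, 10, 11, 12, 13, 14, 15, 16, 17}
Set A = {1, 3, 11}
A' = U \ A = elements in U but not in A
Checking each element of U:
1 (in A, exclude), 2 (not in A, include), 3 (in A, exclude), 4 (not in A, include), 5 (not in A, include), 6 (not in A, include), 7 (not in A, include), 8 (not in A, include), 9 (not in A, include), 10 (not in A, include), 11 (in A, exclude), 12 (not in A, include), 13 (not in A, include), 14 (not in A, include), 15 (not in A, include), 16 (not in A, include), 17 (not in A, include)
A' = {2, 4, 5, 6, 7, 8, 9, 10, 12, 13, 14, 15, 16, 17}

{2, 4, 5, 6, 7, 8, 9, 10, 12, 13, 14, 15, 16, 17}


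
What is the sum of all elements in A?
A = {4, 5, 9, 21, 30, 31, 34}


Set A = {4, 5, 9, 21, 30, 31, 34}
Sum = 4 + 5 + 9 + 21 + 30 + 31 + 34 = 134

134


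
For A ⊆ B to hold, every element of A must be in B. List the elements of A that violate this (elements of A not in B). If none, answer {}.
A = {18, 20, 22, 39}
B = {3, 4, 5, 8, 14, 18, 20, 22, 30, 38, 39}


Set A = {18, 20, 22, 39}
Set B = {3, 4, 5, 8, 14, 18, 20, 22, 30, 38, 39}
Check each element of A against B:
18 ∈ B, 20 ∈ B, 22 ∈ B, 39 ∈ B
Elements of A not in B: {}

{}


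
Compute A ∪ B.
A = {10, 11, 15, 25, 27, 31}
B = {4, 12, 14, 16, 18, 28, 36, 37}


Set A = {10, 11, 15, 25, 27, 31}
Set B = {4, 12, 14, 16, 18, 28, 36, 37}
A ∪ B includes all elements in either set.
Elements from A: {10, 11, 15, 25, 27, 31}
Elements from B not already included: {4, 12, 14, 16, 18, 28, 36, 37}
A ∪ B = {4, 10, 11, 12, 14, 15, 16, 18, 25, 27, 28, 31, 36, 37}

{4, 10, 11, 12, 14, 15, 16, 18, 25, 27, 28, 31, 36, 37}


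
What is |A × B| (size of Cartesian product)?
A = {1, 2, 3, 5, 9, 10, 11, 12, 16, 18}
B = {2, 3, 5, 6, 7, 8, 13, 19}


Set A = {1, 2, 3, 5, 9, 10, 11, 12, 16, 18} has 10 elements.
Set B = {2, 3, 5, 6, 7, 8, 13, 19} has 8 elements.
|A × B| = |A| × |B| = 10 × 8 = 80

80


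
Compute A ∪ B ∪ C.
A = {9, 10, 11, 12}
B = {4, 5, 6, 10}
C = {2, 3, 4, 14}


Set A = {9, 10, 11, 12}
Set B = {4, 5, 6, 10}
Set C = {2, 3, 4, 14}
First, A ∪ B = {4, 5, 6, 9, 10, 11, 12}
Then, (A ∪ B) ∪ C = {2, 3, 4, 5, 6, 9, 10, 11, 12, 14}

{2, 3, 4, 5, 6, 9, 10, 11, 12, 14}


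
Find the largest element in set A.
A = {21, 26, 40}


Set A = {21, 26, 40}
Elements in ascending order: 21, 26, 40
The largest element is 40.

40


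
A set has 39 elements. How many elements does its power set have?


The set has 39 elements.
The power set contains all possible subsets.
|P(A)| = 2^|A| = 2^39 = 549755813888

549755813888


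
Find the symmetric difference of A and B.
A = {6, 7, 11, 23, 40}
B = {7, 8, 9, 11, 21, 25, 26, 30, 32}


Set A = {6, 7, 11, 23, 40}
Set B = {7, 8, 9, 11, 21, 25, 26, 30, 32}
A △ B = (A \ B) ∪ (B \ A)
Elements in A but not B: {6, 23, 40}
Elements in B but not A: {8, 9, 21, 25, 26, 30, 32}
A △ B = {6, 8, 9, 21, 23, 25, 26, 30, 32, 40}

{6, 8, 9, 21, 23, 25, 26, 30, 32, 40}


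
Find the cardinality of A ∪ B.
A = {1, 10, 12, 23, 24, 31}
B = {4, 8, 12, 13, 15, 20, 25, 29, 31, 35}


Set A = {1, 10, 12, 23, 24, 31}, |A| = 6
Set B = {4, 8, 12, 13, 15, 20, 25, 29, 31, 35}, |B| = 10
A ∩ B = {12, 31}, |A ∩ B| = 2
|A ∪ B| = |A| + |B| - |A ∩ B| = 6 + 10 - 2 = 14

14


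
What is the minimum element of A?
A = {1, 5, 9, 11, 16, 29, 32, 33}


Set A = {1, 5, 9, 11, 16, 29, 32, 33}
Elements in ascending order: 1, 5, 9, 11, 16, 29, 32, 33
The smallest element is 1.

1


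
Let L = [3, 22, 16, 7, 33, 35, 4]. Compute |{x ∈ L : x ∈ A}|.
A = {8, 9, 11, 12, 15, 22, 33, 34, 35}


Set A = {8, 9, 11, 12, 15, 22, 33, 34, 35}
Candidates: [3, 22, 16, 7, 33, 35, 4]
Check each candidate:
3 ∉ A, 22 ∈ A, 16 ∉ A, 7 ∉ A, 33 ∈ A, 35 ∈ A, 4 ∉ A
Count of candidates in A: 3

3


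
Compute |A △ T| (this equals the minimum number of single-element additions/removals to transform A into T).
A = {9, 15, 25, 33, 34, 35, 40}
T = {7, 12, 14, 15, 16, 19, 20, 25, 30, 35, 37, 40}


Set A = {9, 15, 25, 33, 34, 35, 40}
Set T = {7, 12, 14, 15, 16, 19, 20, 25, 30, 35, 37, 40}
Elements to remove from A (in A, not in T): {9, 33, 34} → 3 removals
Elements to add to A (in T, not in A): {7, 12, 14, 16, 19, 20, 30, 37} → 8 additions
Total edits = 3 + 8 = 11

11


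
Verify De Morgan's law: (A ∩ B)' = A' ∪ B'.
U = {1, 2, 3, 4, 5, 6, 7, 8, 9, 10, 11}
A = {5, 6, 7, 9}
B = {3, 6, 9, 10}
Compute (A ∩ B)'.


U = {1, 2, 3, 4, 5, 6, 7, 8, 9, 10, 11}
A = {5, 6, 7, 9}, B = {3, 6, 9, 10}
A ∩ B = {6, 9}
(A ∩ B)' = U \ (A ∩ B) = {1, 2, 3, 4, 5, 7, 8, 10, 11}
Verification via A' ∪ B': A' = {1, 2, 3, 4, 8, 10, 11}, B' = {1, 2, 4, 5, 7, 8, 11}
A' ∪ B' = {1, 2, 3, 4, 5, 7, 8, 10, 11} ✓

{1, 2, 3, 4, 5, 7, 8, 10, 11}


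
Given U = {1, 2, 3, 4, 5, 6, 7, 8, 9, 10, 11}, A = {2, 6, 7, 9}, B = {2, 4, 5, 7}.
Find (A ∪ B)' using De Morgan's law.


U = {1, 2, 3, 4, 5, 6, 7, 8, 9, 10, 11}
A = {2, 6, 7, 9}, B = {2, 4, 5, 7}
A ∪ B = {2, 4, 5, 6, 7, 9}
(A ∪ B)' = U \ (A ∪ B) = {1, 3, 8, 10, 11}
Verification via A' ∩ B': A' = {1, 3, 4, 5, 8, 10, 11}, B' = {1, 3, 6, 8, 9, 10, 11}
A' ∩ B' = {1, 3, 8, 10, 11} ✓

{1, 3, 8, 10, 11}


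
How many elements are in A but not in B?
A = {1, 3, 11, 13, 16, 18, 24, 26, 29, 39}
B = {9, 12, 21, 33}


Set A = {1, 3, 11, 13, 16, 18, 24, 26, 29, 39}
Set B = {9, 12, 21, 33}
A \ B = {1, 3, 11, 13, 16, 18, 24, 26, 29, 39}
|A \ B| = 10

10


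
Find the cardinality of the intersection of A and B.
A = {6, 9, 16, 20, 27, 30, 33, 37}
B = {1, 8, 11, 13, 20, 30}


Set A = {6, 9, 16, 20, 27, 30, 33, 37}
Set B = {1, 8, 11, 13, 20, 30}
A ∩ B = {20, 30}
|A ∩ B| = 2

2


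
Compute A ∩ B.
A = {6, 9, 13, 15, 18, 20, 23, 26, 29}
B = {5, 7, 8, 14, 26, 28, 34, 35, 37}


Set A = {6, 9, 13, 15, 18, 20, 23, 26, 29}
Set B = {5, 7, 8, 14, 26, 28, 34, 35, 37}
A ∩ B includes only elements in both sets.
Check each element of A against B:
6 ✗, 9 ✗, 13 ✗, 15 ✗, 18 ✗, 20 ✗, 23 ✗, 26 ✓, 29 ✗
A ∩ B = {26}

{26}


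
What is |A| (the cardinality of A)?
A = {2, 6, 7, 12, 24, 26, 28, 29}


Set A = {2, 6, 7, 12, 24, 26, 28, 29}
Listing elements: 2, 6, 7, 12, 24, 26, 28, 29
Counting: 8 elements
|A| = 8

8


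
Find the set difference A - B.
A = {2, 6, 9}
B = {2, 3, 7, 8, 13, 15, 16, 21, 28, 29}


Set A = {2, 6, 9}
Set B = {2, 3, 7, 8, 13, 15, 16, 21, 28, 29}
A \ B includes elements in A that are not in B.
Check each element of A:
2 (in B, remove), 6 (not in B, keep), 9 (not in B, keep)
A \ B = {6, 9}

{6, 9}


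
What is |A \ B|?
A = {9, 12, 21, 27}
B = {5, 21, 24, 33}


Set A = {9, 12, 21, 27}
Set B = {5, 21, 24, 33}
A \ B = {9, 12, 27}
|A \ B| = 3

3


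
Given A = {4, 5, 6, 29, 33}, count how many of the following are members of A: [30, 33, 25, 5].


Set A = {4, 5, 6, 29, 33}
Candidates: [30, 33, 25, 5]
Check each candidate:
30 ∉ A, 33 ∈ A, 25 ∉ A, 5 ∈ A
Count of candidates in A: 2

2


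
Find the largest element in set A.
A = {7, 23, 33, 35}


Set A = {7, 23, 33, 35}
Elements in ascending order: 7, 23, 33, 35
The largest element is 35.

35


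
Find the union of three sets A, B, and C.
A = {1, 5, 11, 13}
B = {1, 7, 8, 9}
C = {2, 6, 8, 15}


Set A = {1, 5, 11, 13}
Set B = {1, 7, 8, 9}
Set C = {2, 6, 8, 15}
First, A ∪ B = {1, 5, 7, 8, 9, 11, 13}
Then, (A ∪ B) ∪ C = {1, 2, 5, 6, 7, 8, 9, 11, 13, 15}

{1, 2, 5, 6, 7, 8, 9, 11, 13, 15}


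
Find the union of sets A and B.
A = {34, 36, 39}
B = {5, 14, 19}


Set A = {34, 36, 39}
Set B = {5, 14, 19}
A ∪ B includes all elements in either set.
Elements from A: {34, 36, 39}
Elements from B not already included: {5, 14, 19}
A ∪ B = {5, 14, 19, 34, 36, 39}

{5, 14, 19, 34, 36, 39}


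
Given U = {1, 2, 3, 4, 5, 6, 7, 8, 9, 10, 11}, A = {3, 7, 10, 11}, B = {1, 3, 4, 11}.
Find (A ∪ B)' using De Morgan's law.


U = {1, 2, 3, 4, 5, 6, 7, 8, 9, 10, 11}
A = {3, 7, 10, 11}, B = {1, 3, 4, 11}
A ∪ B = {1, 3, 4, 7, 10, 11}
(A ∪ B)' = U \ (A ∪ B) = {2, 5, 6, 8, 9}
Verification via A' ∩ B': A' = {1, 2, 4, 5, 6, 8, 9}, B' = {2, 5, 6, 7, 8, 9, 10}
A' ∩ B' = {2, 5, 6, 8, 9} ✓

{2, 5, 6, 8, 9}


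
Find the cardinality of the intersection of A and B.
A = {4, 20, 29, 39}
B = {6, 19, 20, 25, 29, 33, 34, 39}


Set A = {4, 20, 29, 39}
Set B = {6, 19, 20, 25, 29, 33, 34, 39}
A ∩ B = {20, 29, 39}
|A ∩ B| = 3

3


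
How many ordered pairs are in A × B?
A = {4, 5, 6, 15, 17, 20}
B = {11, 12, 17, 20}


Set A = {4, 5, 6, 15, 17, 20} has 6 elements.
Set B = {11, 12, 17, 20} has 4 elements.
|A × B| = |A| × |B| = 6 × 4 = 24

24


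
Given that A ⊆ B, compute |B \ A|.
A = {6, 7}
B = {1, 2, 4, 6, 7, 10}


Set A = {6, 7}, |A| = 2
Set B = {1, 2, 4, 6, 7, 10}, |B| = 6
Since A ⊆ B: B \ A = {1, 2, 4, 10}
|B| - |A| = 6 - 2 = 4

4


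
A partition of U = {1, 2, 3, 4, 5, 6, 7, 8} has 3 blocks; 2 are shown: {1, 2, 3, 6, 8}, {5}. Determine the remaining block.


U = {1, 2, 3, 4, 5, 6, 7, 8}
Shown blocks: {1, 2, 3, 6, 8}, {5}
A partition's blocks are pairwise disjoint and cover U, so the missing block = U \ (union of shown blocks).
Union of shown blocks: {1, 2, 3, 5, 6, 8}
Missing block = U \ (union) = {4, 7}

{4, 7}


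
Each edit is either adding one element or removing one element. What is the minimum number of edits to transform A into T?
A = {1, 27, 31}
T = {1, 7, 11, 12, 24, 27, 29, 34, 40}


Set A = {1, 27, 31}
Set T = {1, 7, 11, 12, 24, 27, 29, 34, 40}
Elements to remove from A (in A, not in T): {31} → 1 removals
Elements to add to A (in T, not in A): {7, 11, 12, 24, 29, 34, 40} → 7 additions
Total edits = 1 + 7 = 8

8


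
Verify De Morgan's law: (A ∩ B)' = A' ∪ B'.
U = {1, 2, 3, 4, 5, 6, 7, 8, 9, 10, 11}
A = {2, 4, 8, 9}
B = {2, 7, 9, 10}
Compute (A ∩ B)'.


U = {1, 2, 3, 4, 5, 6, 7, 8, 9, 10, 11}
A = {2, 4, 8, 9}, B = {2, 7, 9, 10}
A ∩ B = {2, 9}
(A ∩ B)' = U \ (A ∩ B) = {1, 3, 4, 5, 6, 7, 8, 10, 11}
Verification via A' ∪ B': A' = {1, 3, 5, 6, 7, 10, 11}, B' = {1, 3, 4, 5, 6, 8, 11}
A' ∪ B' = {1, 3, 4, 5, 6, 7, 8, 10, 11} ✓

{1, 3, 4, 5, 6, 7, 8, 10, 11}


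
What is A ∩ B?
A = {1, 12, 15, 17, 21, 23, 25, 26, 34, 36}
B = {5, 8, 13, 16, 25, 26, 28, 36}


Set A = {1, 12, 15, 17, 21, 23, 25, 26, 34, 36}
Set B = {5, 8, 13, 16, 25, 26, 28, 36}
A ∩ B includes only elements in both sets.
Check each element of A against B:
1 ✗, 12 ✗, 15 ✗, 17 ✗, 21 ✗, 23 ✗, 25 ✓, 26 ✓, 34 ✗, 36 ✓
A ∩ B = {25, 26, 36}

{25, 26, 36}


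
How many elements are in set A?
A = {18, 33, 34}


Set A = {18, 33, 34}
Listing elements: 18, 33, 34
Counting: 3 elements
|A| = 3

3


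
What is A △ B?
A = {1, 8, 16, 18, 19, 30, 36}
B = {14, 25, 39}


Set A = {1, 8, 16, 18, 19, 30, 36}
Set B = {14, 25, 39}
A △ B = (A \ B) ∪ (B \ A)
Elements in A but not B: {1, 8, 16, 18, 19, 30, 36}
Elements in B but not A: {14, 25, 39}
A △ B = {1, 8, 14, 16, 18, 19, 25, 30, 36, 39}

{1, 8, 14, 16, 18, 19, 25, 30, 36, 39}


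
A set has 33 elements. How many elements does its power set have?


The set has 33 elements.
The power set contains all possible subsets.
|P(A)| = 2^|A| = 2^33 = 8589934592

8589934592
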